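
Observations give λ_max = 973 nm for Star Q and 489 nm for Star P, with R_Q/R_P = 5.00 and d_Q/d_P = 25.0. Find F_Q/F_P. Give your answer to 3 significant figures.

0.00255

Wien's law: T_Q/T_P = λ_P/λ_Q = 489/973 = 0.5026.
L_Q/L_P = (R_Q/R_P)²(T_Q/T_P)⁴ = (5.00)²(0.5026)⁴ = 1.595.
F_Q/F_P = (L_Q/L_P)/(d_Q/d_P)² = 1.595/(25.0)² = 0.002552.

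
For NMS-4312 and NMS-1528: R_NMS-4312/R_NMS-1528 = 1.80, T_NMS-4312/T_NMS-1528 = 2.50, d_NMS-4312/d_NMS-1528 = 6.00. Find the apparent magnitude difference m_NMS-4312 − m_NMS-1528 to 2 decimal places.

L_NMS-4312/L_NMS-1528 = (1.80)²(2.50)⁴ = 126.6.
F_NMS-4312/F_NMS-1528 = (L_NMS-4312/L_NMS-1528)/(d_NMS-4312/d_NMS-1528)² = 126.6/36.00 = 3.516.
m_NMS-4312 − m_NMS-1528 = −2.5 log₁₀(3.516) = -1.37.

-1.37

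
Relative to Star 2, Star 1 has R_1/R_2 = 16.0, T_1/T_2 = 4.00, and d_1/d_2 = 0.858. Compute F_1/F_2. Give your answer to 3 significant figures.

8.90×10^4

L_1/L_2 = (R_1/R_2)²(T_1/T_2)⁴ = (16.0)² × (4.00)⁴ = 6.554×10^4.
F_1/F_2 = (L_1/L_2)/(d_1/d_2)² = 6.554×10^4 / (0.858)² = 8.902×10^4.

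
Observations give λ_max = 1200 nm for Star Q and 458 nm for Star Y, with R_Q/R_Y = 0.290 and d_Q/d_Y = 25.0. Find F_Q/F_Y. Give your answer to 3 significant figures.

Wien's law: T_Q/T_Y = λ_Y/λ_Q = 458/1200 = 0.3817.
L_Q/L_Y = (R_Q/R_Y)²(T_Q/T_Y)⁴ = (0.290)²(0.3817)⁴ = 0.001785.
F_Q/F_Y = (L_Q/L_Y)/(d_Q/d_Y)² = 0.001785/(25.0)² = 2.855×10^-6.

2.86×10^-6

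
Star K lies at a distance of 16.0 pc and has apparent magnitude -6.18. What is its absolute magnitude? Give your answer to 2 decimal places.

-7.20

M = m − 5 log₁₀(d/10 pc) = -6.18 − 5 log₁₀(16.0/10)
  = -6.18 − 5 × 0.204 = -6.18 − 1.02 = -7.20.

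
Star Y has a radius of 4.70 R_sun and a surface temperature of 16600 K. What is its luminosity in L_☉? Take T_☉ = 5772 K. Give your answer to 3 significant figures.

1.51×10^3 L_☉

L/L_☉ = (R/R_☉)² (T/T_☉)⁴ = (4.70)² × (16600/5772)⁴
       = 22.09 × (2.876)⁴ = 22.09 × 68.41 = 1511.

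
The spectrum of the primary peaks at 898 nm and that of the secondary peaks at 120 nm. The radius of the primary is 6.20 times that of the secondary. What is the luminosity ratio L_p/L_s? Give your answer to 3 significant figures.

0.0123

Wien's law gives T ∝ 1/λ_max, so T_p/T_s = λ_s/λ_p = 120/898 = 0.1336.
Then L ∝ R²T⁴ gives L_p/L_s = (6.20)² × (0.1336)⁴ = 38.44 × 3.189×10^-4 = 0.01226.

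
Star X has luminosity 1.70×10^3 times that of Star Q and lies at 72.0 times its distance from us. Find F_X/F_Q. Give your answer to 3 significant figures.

F = L/(4πd²), so F_X/F_Q = (L_X/L_Q) / (d_X/d_Q)²
= 1.70×10^3 / (72.0)² = 1.70×10^3 / 5184 = 0.3279.

0.328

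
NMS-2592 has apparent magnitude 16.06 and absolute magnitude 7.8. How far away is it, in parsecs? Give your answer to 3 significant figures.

m − M = 5 log₁₀(d/10 pc)
16.06 − (7.8) = 8.26 = 5 log₁₀(d/10)
d = 10 × 10^(8.26/5) = 10 × 10^1.652 = 448.7 pc.

449 pc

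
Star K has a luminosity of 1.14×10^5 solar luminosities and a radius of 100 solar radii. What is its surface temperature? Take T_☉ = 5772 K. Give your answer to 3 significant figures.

T/T_☉ = (L/L_☉)^(1/4) / (R/R_☉)^(1/2)
T = 5772 × (1.14×10^5)^(1/4) / √(100) = 5772 × 18.37 / 10.00 = 1.061×10^4 K.

1.06×10^4 K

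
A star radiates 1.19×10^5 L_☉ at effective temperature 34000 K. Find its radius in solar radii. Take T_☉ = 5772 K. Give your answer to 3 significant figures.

9.94 solar radii

R/R_☉ = √(L/L_☉) / (T/T_☉)² = √(1.19×10^5) / (5.891)²
       = 345.0 / 34.70 = 9.942.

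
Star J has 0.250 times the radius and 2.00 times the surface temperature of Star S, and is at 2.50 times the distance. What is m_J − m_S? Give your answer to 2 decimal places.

1.99

L_J/L_S = (0.250)²(2.00)⁴ = 1.000.
F_J/F_S = (L_J/L_S)/(d_J/d_S)² = 1.000/6.250 = 0.1600.
m_J − m_S = −2.5 log₁₀(0.1600) = 1.99.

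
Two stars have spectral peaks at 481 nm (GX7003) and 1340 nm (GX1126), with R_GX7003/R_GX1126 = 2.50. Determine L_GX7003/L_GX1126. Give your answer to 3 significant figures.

Wien's law gives T ∝ 1/λ_max, so T_GX7003/T_GX1126 = λ_GX1126/λ_GX7003 = 1340/481 = 2.786.
Then L ∝ R²T⁴ gives L_GX7003/L_GX1126 = (2.50)² × (2.786)⁴ = 6.250 × 60.23 = 376.5.

376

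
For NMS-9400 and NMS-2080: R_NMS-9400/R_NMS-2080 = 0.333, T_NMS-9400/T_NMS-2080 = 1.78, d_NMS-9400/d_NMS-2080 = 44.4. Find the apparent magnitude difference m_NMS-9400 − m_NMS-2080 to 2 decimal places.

L_NMS-9400/L_NMS-2080 = (0.333)²(1.78)⁴ = 1.113.
F_NMS-9400/F_NMS-2080 = (L_NMS-9400/L_NMS-2080)/(d_NMS-9400/d_NMS-2080)² = 1.113/1971 = 5.647×10^-4.
m_NMS-9400 − m_NMS-2080 = −2.5 log₁₀(5.647×10^-4) = 8.12.

8.12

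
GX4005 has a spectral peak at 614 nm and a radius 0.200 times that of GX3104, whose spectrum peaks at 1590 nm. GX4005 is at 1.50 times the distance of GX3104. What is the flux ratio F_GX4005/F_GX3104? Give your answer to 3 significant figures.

Wien's law: T_GX4005/T_GX3104 = λ_GX3104/λ_GX4005 = 1590/614 = 2.590.
L_GX4005/L_GX3104 = (R_GX4005/R_GX3104)²(T_GX4005/T_GX3104)⁴ = (0.200)²(2.590)⁴ = 1.799.
F_GX4005/F_GX3104 = (L_GX4005/L_GX3104)/(d_GX4005/d_GX3104)² = 1.799/(1.50)² = 0.7995.

0.799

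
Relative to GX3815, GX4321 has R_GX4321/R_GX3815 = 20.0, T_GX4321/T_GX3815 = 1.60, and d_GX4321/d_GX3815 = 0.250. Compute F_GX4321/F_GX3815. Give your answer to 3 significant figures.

4.19×10^4

L_GX4321/L_GX3815 = (R_GX4321/R_GX3815)²(T_GX4321/T_GX3815)⁴ = (20.0)² × (1.60)⁴ = 2621.
F_GX4321/F_GX3815 = (L_GX4321/L_GX3815)/(d_GX4321/d_GX3815)² = 2621 / (0.250)² = 4.194×10^4.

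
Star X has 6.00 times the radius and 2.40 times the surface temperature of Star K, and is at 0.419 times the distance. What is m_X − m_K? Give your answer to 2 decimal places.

-9.58

L_X/L_K = (6.00)²(2.40)⁴ = 1194.
F_X/F_K = (L_X/L_K)/(d_X/d_K)² = 1194/0.1756 = 6803.
m_X − m_K = −2.5 log₁₀(6803) = -9.58.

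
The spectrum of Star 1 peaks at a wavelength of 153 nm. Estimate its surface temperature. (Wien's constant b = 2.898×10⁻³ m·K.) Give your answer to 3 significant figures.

T = b/λ_max = 2.898×10⁻³ / (153×10⁻⁹) = 1.894×10^4 K.

1.89×10^4 K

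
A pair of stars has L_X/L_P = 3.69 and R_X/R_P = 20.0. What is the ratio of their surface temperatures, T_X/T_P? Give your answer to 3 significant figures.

0.310

L ∝ R²T⁴ gives T ∝ (L/R²)^(1/4), so
T_X/T_P = (3.69 / 20.0²)^(1/4) = (0.009225)^(1/4) = 0.3099.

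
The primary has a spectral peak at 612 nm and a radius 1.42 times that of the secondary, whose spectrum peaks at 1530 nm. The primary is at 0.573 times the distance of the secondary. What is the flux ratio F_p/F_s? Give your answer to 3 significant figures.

240

Wien's law: T_p/T_s = λ_s/λ_p = 1530/612 = 2.500.
L_p/L_s = (R_p/R_s)²(T_p/T_s)⁴ = (1.42)²(2.500)⁴ = 78.77.
F_p/F_s = (L_p/L_s)/(d_p/d_s)² = 78.77/(0.573)² = 239.9.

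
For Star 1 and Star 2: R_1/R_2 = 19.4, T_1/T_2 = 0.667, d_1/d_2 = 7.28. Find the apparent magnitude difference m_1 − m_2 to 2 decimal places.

-0.37

L_1/L_2 = (19.4)²(0.667)⁴ = 74.49.
F_1/F_2 = (L_1/L_2)/(d_1/d_2)² = 74.49/53.00 = 1.406.
m_1 − m_2 = −2.5 log₁₀(1.406) = -0.37.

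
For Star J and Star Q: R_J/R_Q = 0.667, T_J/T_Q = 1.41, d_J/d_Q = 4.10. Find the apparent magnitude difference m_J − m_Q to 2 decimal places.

2.45

L_J/L_Q = (0.667)²(1.41)⁴ = 1.758.
F_J/F_Q = (L_J/L_Q)/(d_J/d_Q)² = 1.758/16.81 = 0.1046.
m_J − m_Q = −2.5 log₁₀(0.1046) = 2.45.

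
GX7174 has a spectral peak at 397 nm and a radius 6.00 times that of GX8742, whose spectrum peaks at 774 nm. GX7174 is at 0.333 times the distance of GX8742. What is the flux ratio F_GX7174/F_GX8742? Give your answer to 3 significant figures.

4.69×10^3

Wien's law: T_GX7174/T_GX8742 = λ_GX8742/λ_GX7174 = 774/397 = 1.950.
L_GX7174/L_GX8742 = (R_GX7174/R_GX8742)²(T_GX7174/T_GX8742)⁴ = (6.00)²(1.950)⁴ = 520.1.
F_GX7174/F_GX8742 = (L_GX7174/L_GX8742)/(d_GX7174/d_GX8742)² = 520.1/(0.333)² = 4690.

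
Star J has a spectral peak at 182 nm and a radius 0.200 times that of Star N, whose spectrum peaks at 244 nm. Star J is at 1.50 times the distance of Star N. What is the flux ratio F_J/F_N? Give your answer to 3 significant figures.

Wien's law: T_J/T_N = λ_N/λ_J = 244/182 = 1.341.
L_J/L_N = (R_J/R_N)²(T_J/T_N)⁴ = (0.200)²(1.341)⁴ = 0.1292.
F_J/F_N = (L_J/L_N)/(d_J/d_N)² = 0.1292/(1.50)² = 0.05743.

0.0574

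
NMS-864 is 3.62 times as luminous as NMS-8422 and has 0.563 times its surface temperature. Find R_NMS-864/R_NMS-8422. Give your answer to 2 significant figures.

L ∝ R²T⁴ gives R ∝ √L / T², so
R_NMS-864/R_NMS-8422 = √(3.62) / (0.563)² = 1.903 / 0.3170 = 6.003.

6.0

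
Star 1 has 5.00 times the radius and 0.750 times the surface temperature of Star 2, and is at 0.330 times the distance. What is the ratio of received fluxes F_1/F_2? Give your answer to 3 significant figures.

L_1/L_2 = (R_1/R_2)²(T_1/T_2)⁴ = (5.00)² × (0.750)⁴ = 7.910.
F_1/F_2 = (L_1/L_2)/(d_1/d_2)² = 7.910 / (0.330)² = 72.64.

72.6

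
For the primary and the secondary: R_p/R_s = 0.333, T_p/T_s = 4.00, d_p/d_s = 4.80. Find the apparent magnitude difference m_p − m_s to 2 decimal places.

L_p/L_s = (0.333)²(4.00)⁴ = 28.39.
F_p/F_s = (L_p/L_s)/(d_p/d_s)² = 28.39/23.04 = 1.232.
m_p − m_s = −2.5 log₁₀(1.232) = -0.23.

-0.23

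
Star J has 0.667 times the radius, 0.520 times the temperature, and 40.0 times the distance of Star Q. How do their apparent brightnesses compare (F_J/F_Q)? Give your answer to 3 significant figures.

L_J/L_Q = (R_J/R_Q)²(T_J/T_Q)⁴ = (0.667)² × (0.520)⁴ = 0.03253.
F_J/F_Q = (L_J/L_Q)/(d_J/d_Q)² = 0.03253 / (40.0)² = 2.033×10^-5.

2.03×10^-5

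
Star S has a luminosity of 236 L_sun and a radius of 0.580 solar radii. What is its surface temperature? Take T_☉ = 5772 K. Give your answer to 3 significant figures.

T/T_☉ = (L/L_☉)^(1/4) / (R/R_☉)^(1/2)
T = 5772 × (236)^(1/4) / √(0.580) = 5772 × 3.919 / 0.7616 = 2.971×10^4 K.

2.97×10^4 K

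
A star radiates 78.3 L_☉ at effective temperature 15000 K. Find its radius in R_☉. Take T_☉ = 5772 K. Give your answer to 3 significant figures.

R/R_☉ = √(L/L_☉) / (T/T_☉)² = √(78.3) / (2.599)²
       = 8.849 / 6.754 = 1.310.

1.31 R_☉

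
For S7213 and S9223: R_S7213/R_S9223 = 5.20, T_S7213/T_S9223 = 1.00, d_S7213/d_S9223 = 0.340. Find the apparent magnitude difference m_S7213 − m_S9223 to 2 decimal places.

-5.92

L_S7213/L_S9223 = (5.20)²(1.00)⁴ = 27.04.
F_S7213/F_S9223 = (L_S7213/L_S9223)/(d_S7213/d_S9223)² = 27.04/0.1156 = 233.9.
m_S7213 − m_S9223 = −2.5 log₁₀(233.9) = -5.92.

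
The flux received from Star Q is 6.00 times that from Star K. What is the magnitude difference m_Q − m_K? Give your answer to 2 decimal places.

-1.95

m_Q − m_K = −2.5 log₁₀(F_Q/F_K) = −2.5 log₁₀(6.00) = −2.5 × (0.778) = -1.945.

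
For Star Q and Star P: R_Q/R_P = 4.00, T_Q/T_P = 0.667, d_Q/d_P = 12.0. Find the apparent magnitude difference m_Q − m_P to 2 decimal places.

4.14

L_Q/L_P = (4.00)²(0.667)⁴ = 3.167.
F_Q/F_P = (L_Q/L_P)/(d_Q/d_P)² = 3.167/144.0 = 0.02199.
m_Q − m_P = −2.5 log₁₀(0.02199) = 4.14.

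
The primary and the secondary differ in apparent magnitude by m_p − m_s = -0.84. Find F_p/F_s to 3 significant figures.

2.17

F_p/F_s = 10^(−(m_p − m_s)/2.5) = 10^(0.84/2.5) = 10^0.336 = 2.168.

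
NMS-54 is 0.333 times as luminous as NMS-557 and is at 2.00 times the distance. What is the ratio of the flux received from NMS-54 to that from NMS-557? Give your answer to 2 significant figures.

0.083

F = L/(4πd²), so F_NMS-54/F_NMS-557 = (L_NMS-54/L_NMS-557) / (d_NMS-54/d_NMS-557)²
= 0.333 / (2.00)² = 0.333 / 4.000 = 0.08325.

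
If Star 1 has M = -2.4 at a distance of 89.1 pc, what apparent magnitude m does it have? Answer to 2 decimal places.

m = M + 5 log₁₀(d/10 pc) = -2.4 + 5 log₁₀(89.1/10)
  = -2.4 + 5 × 0.950 = -2.4 + 4.75 = 2.35.

2.35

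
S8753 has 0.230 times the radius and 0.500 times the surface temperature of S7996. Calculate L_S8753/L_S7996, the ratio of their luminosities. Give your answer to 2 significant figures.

From the Stefan–Boltzmann law, L ∝ R²T⁴, so
L_S8753/L_S7996 = (R_S8753/R_S7996)² (T_S8753/T_S7996)⁴ = (0.230)² × (0.500)⁴ = 0.05290 × 0.06250 = 0.003306.

0.0033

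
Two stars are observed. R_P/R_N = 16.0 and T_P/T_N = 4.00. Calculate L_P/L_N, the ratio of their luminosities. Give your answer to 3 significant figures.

6.55×10^4

From the Stefan–Boltzmann law, L ∝ R²T⁴, so
L_P/L_N = (R_P/R_N)² (T_P/T_N)⁴ = (16.0)² × (4.00)⁴ = 256.0 × 256.0 = 6.554×10^4.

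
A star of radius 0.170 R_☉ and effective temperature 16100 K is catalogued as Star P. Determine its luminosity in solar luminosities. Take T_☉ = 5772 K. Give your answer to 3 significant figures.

1.75 solar luminosities

L/L_☉ = (R/R_☉)² (T/T_☉)⁴ = (0.170)² × (16100/5772)⁴
       = 0.02890 × (2.789)⁴ = 0.02890 × 60.53 = 1.749.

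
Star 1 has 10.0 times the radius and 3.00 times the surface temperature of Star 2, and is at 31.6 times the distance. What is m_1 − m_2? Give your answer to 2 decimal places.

L_1/L_2 = (10.0)²(3.00)⁴ = 8100.
F_1/F_2 = (L_1/L_2)/(d_1/d_2)² = 8100/998.6 = 8.112.
m_1 − m_2 = −2.5 log₁₀(8.112) = -2.27.

-2.27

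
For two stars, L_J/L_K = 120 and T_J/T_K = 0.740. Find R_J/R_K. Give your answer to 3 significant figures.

20.0

L ∝ R²T⁴ gives R ∝ √L / T², so
R_J/R_K = √(120) / (0.740)² = 10.95 / 0.5476 = 20.00.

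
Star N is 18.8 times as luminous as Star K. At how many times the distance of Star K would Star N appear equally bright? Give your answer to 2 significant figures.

4.3

Equal flux requires L_N/d_N² = L_K/d_K², so d_N/d_K = √(L_N/L_K)
= √(18.8) = 4.336.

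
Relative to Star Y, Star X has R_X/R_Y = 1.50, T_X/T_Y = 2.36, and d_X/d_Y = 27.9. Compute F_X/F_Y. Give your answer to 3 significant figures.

0.0897

L_X/L_Y = (R_X/R_Y)²(T_X/T_Y)⁴ = (1.50)² × (2.36)⁴ = 69.80.
F_X/F_Y = (L_X/L_Y)/(d_X/d_Y)² = 69.80 / (27.9)² = 0.08966.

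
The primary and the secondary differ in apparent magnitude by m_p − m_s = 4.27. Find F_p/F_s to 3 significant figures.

0.0196

F_p/F_s = 10^(−(m_p − m_s)/2.5) = 10^(-4.27/2.5) = 10^-1.708 = 0.01959.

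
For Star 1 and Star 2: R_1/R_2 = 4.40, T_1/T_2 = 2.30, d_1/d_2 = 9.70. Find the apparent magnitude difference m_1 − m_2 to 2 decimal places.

L_1/L_2 = (4.40)²(2.30)⁴ = 541.8.
F_1/F_2 = (L_1/L_2)/(d_1/d_2)² = 541.8/94.09 = 5.758.
m_1 − m_2 = −2.5 log₁₀(5.758) = -1.90.

-1.90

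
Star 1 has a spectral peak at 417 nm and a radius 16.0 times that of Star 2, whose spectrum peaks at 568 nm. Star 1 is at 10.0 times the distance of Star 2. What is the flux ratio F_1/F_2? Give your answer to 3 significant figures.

8.81

Wien's law: T_1/T_2 = λ_2/λ_1 = 568/417 = 1.362.
L_1/L_2 = (R_1/R_2)²(T_1/T_2)⁴ = (16.0)²(1.362)⁴ = 881.2.
F_1/F_2 = (L_1/L_2)/(d_1/d_2)² = 881.2/(10.0)² = 8.812.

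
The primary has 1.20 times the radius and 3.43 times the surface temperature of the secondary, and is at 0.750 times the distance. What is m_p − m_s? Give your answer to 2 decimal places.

-6.37

L_p/L_s = (1.20)²(3.43)⁴ = 199.3.
F_p/F_s = (L_p/L_s)/(d_p/d_s)² = 199.3/0.5625 = 354.3.
m_p − m_s = −2.5 log₁₀(354.3) = -6.37.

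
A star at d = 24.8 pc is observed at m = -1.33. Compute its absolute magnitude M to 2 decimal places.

M = m − 5 log₁₀(d/10 pc) = -1.33 − 5 log₁₀(24.8/10)
  = -1.33 − 5 × 0.394 = -1.33 − 1.97 = -3.30.

-3.30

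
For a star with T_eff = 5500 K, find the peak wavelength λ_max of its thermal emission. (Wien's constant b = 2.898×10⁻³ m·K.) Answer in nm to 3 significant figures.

λ_max = b/T = 2.898×10⁻³ / 5500 = 5.27×10^-7 m = 526.9 nm.

527 nm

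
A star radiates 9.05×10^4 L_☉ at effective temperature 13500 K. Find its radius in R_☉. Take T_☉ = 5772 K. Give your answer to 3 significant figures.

55.0 R_☉

R/R_☉ = √(L/L_☉) / (T/T_☉)² = √(9.05×10^4) / (2.339)²
       = 300.8 / 5.470 = 54.99.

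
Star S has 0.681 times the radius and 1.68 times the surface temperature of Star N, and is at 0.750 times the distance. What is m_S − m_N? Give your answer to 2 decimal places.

L_S/L_N = (0.681)²(1.68)⁴ = 3.694.
F_S/F_N = (L_S/L_N)/(d_S/d_N)² = 3.694/0.5625 = 6.568.
m_S − m_N = −2.5 log₁₀(6.568) = -2.04.

-2.04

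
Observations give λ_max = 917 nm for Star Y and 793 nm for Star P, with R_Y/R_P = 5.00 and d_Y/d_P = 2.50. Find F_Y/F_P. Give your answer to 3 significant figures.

Wien's law: T_Y/T_P = λ_P/λ_Y = 793/917 = 0.8648.
L_Y/L_P = (R_Y/R_P)²(T_Y/T_P)⁴ = (5.00)²(0.8648)⁴ = 13.98.
F_Y/F_P = (L_Y/L_P)/(d_Y/d_P)² = 13.98/(2.50)² = 2.237.

2.24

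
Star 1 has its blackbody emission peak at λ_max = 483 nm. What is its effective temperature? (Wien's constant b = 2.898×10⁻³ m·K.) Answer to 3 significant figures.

6.00×10^3 K

T = b/λ_max = 2.898×10⁻³ / (483×10⁻⁹) = 6000 K.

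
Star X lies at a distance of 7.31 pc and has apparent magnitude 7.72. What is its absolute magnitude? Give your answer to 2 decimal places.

8.40

M = m − 5 log₁₀(d/10 pc) = 7.72 − 5 log₁₀(7.31/10)
  = 7.72 − 5 × -0.136 = 7.72 − -0.68 = 8.40.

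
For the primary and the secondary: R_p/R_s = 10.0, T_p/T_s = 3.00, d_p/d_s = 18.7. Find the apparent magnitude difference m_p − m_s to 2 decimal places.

-3.41

L_p/L_s = (10.0)²(3.00)⁴ = 8100.
F_p/F_s = (L_p/L_s)/(d_p/d_s)² = 8100/349.7 = 23.16.
m_p − m_s = −2.5 log₁₀(23.16) = -3.41.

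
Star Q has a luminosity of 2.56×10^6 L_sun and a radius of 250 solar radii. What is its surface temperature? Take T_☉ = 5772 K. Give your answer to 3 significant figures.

1.46×10^4 K

T/T_☉ = (L/L_☉)^(1/4) / (R/R_☉)^(1/2)
T = 5772 × (2.56×10^6)^(1/4) / √(250) = 5772 × 40.00 / 15.81 = 1.460×10^4 K.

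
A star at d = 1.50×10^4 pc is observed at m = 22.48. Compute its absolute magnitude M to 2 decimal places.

6.60

M = m − 5 log₁₀(d/10 pc) = 22.48 − 5 log₁₀(1.50×10^4/10)
  = 22.48 − 5 × 3.176 = 22.48 − 15.88 = 6.60.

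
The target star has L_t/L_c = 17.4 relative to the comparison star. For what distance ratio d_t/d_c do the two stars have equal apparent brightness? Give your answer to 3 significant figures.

Equal flux requires L_t/d_t² = L_c/d_c², so d_t/d_c = √(L_t/L_c)
= √(17.4) = 4.171.

4.17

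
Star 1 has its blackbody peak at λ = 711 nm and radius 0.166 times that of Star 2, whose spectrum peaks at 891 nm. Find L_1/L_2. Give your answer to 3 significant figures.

0.0680

Wien's law gives T ∝ 1/λ_max, so T_1/T_2 = λ_2/λ_1 = 891/711 = 1.253.
Then L ∝ R²T⁴ gives L_1/L_2 = (0.166)² × (1.253)⁴ = 0.02756 × 2.466 = 0.06796.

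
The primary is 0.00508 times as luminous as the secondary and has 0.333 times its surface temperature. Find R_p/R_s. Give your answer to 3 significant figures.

0.643

L ∝ R²T⁴ gives R ∝ √L / T², so
R_p/R_s = √(0.00508) / (0.333)² = 0.07127 / 0.1109 = 0.6428.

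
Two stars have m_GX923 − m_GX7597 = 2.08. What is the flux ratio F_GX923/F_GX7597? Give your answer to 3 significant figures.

F_GX923/F_GX7597 = 10^(−(m_GX923 − m_GX7597)/2.5) = 10^(-2.08/2.5) = 10^-0.832 = 0.1472.

0.147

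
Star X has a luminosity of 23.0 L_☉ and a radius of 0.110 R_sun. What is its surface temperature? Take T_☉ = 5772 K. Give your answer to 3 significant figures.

T/T_☉ = (L/L_☉)^(1/4) / (R/R_☉)^(1/2)
T = 5772 × (23.0)^(1/4) / √(0.110) = 5772 × 2.190 / 0.3317 = 3.811×10^4 K.

3.81×10^4 K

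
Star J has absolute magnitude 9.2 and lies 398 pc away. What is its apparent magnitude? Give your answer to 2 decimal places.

m = M + 5 log₁₀(d/10 pc) = 9.2 + 5 log₁₀(398/10)
  = 9.2 + 5 × 1.600 = 9.2 + 8.00 = 17.20.

17.20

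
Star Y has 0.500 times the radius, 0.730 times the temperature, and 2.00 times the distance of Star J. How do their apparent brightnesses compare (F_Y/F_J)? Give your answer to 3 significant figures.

L_Y/L_J = (R_Y/R_J)²(T_Y/T_J)⁴ = (0.500)² × (0.730)⁴ = 0.07100.
F_Y/F_J = (L_Y/L_J)/(d_Y/d_J)² = 0.07100 / (2.00)² = 0.01775.

0.0177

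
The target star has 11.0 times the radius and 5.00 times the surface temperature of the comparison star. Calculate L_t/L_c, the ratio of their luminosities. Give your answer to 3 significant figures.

From the Stefan–Boltzmann law, L ∝ R²T⁴, so
L_t/L_c = (R_t/R_c)² (T_t/T_c)⁴ = (11.0)² × (5.00)⁴ = 121.0 × 625.0 = 7.562×10^4.

7.56×10^4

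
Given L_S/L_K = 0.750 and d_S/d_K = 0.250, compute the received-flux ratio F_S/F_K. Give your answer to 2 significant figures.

F = L/(4πd²), so F_S/F_K = (L_S/L_K) / (d_S/d_K)²
= 0.750 / (0.250)² = 0.750 / 0.06250 = 12.00.

12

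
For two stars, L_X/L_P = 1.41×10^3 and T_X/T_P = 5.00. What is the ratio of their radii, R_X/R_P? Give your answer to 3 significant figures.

L ∝ R²T⁴ gives R ∝ √L / T², so
R_X/R_P = √(1.41×10^3) / (5.00)² = 37.55 / 25.00 = 1.502.

1.50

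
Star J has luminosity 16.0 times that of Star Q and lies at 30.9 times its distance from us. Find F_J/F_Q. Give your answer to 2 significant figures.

0.017

F = L/(4πd²), so F_J/F_Q = (L_J/L_Q) / (d_J/d_Q)²
= 16.0 / (30.9)² = 16.0 / 954.8 = 0.01676.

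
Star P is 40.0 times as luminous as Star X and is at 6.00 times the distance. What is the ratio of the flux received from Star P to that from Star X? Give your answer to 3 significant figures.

1.11

F = L/(4πd²), so F_P/F_X = (L_P/L_X) / (d_P/d_X)²
= 40.0 / (6.00)² = 40.0 / 36.00 = 1.111.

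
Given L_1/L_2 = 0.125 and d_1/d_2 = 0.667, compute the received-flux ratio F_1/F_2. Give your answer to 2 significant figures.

F = L/(4πd²), so F_1/F_2 = (L_1/L_2) / (d_1/d_2)²
= 0.125 / (0.667)² = 0.125 / 0.4449 = 0.2810.

0.28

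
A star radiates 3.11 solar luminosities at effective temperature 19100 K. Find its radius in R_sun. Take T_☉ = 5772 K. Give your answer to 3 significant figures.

R/R_☉ = √(L/L_☉) / (T/T_☉)² = √(3.11) / (3.309)²
       = 1.764 / 10.95 = 0.1611.

0.161 R_sun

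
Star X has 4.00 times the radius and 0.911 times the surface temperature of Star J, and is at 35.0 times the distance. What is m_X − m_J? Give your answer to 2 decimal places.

L_X/L_J = (4.00)²(0.911)⁴ = 11.02.
F_X/F_J = (L_X/L_J)/(d_X/d_J)² = 11.02/1225 = 0.008996.
m_X − m_J = −2.5 log₁₀(0.008996) = 5.11.

5.11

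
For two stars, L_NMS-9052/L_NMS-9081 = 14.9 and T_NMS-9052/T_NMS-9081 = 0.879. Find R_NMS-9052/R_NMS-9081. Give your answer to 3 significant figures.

L ∝ R²T⁴ gives R ∝ √L / T², so
R_NMS-9052/R_NMS-9081 = √(14.9) / (0.879)² = 3.860 / 0.7726 = 4.996.

5.00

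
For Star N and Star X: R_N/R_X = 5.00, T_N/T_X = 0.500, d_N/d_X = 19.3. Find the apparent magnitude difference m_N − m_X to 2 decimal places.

5.94

L_N/L_X = (5.00)²(0.500)⁴ = 1.562.
F_N/F_X = (L_N/L_X)/(d_N/d_X)² = 1.562/372.5 = 0.004195.
m_N − m_X = −2.5 log₁₀(0.004195) = 5.94.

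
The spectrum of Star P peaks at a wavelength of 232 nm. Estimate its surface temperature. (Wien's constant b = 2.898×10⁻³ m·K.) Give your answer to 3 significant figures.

1.25×10^4 K

T = b/λ_max = 2.898×10⁻³ / (232×10⁻⁹) = 1.249×10^4 K.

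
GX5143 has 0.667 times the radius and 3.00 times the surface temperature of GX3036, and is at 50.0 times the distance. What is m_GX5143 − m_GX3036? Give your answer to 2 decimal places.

4.60

L_GX5143/L_GX3036 = (0.667)²(3.00)⁴ = 36.04.
F_GX5143/F_GX3036 = (L_GX5143/L_GX3036)/(d_GX5143/d_GX3036)² = 36.04/2500 = 0.01441.
m_GX5143 − m_GX3036 = −2.5 log₁₀(0.01441) = 4.60.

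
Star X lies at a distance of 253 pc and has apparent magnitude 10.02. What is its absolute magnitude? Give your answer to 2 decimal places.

M = m − 5 log₁₀(d/10 pc) = 10.02 − 5 log₁₀(253/10)
  = 10.02 − 5 × 1.403 = 10.02 − 7.02 = 3.00.

3.00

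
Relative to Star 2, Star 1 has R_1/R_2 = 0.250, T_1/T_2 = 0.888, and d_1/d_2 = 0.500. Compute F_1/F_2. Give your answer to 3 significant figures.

0.155

L_1/L_2 = (R_1/R_2)²(T_1/T_2)⁴ = (0.250)² × (0.888)⁴ = 0.03886.
F_1/F_2 = (L_1/L_2)/(d_1/d_2)² = 0.03886 / (0.500)² = 0.1555.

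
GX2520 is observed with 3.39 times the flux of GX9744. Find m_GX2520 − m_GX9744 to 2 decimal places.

m_GX2520 − m_GX9744 = −2.5 log₁₀(F_GX2520/F_GX9744) = −2.5 log₁₀(3.39) = −2.5 × (0.530) = -1.325.

-1.33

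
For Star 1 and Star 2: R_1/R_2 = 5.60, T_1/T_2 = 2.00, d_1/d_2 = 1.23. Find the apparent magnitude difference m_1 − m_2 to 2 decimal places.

L_1/L_2 = (5.60)²(2.00)⁴ = 501.8.
F_1/F_2 = (L_1/L_2)/(d_1/d_2)² = 501.8/1.513 = 331.7.
m_1 − m_2 = −2.5 log₁₀(331.7) = -6.30.

-6.30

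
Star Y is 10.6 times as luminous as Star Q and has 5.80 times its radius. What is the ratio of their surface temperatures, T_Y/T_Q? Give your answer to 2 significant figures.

L ∝ R²T⁴ gives T ∝ (L/R²)^(1/4), so
T_Y/T_Q = (10.6 / 5.80²)^(1/4) = (0.3151)^(1/4) = 0.7492.

0.75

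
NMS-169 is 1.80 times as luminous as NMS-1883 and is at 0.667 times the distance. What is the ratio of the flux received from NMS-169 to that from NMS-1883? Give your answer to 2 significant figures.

4.0

F = L/(4πd²), so F_NMS-169/F_NMS-1883 = (L_NMS-169/L_NMS-1883) / (d_NMS-169/d_NMS-1883)²
= 1.80 / (0.667)² = 1.80 / 0.4449 = 4.046.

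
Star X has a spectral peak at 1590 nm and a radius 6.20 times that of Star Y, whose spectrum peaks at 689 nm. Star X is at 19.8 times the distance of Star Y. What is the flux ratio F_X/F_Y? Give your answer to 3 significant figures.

0.00346

Wien's law: T_X/T_Y = λ_Y/λ_X = 689/1590 = 0.4333.
L_X/L_Y = (R_X/R_Y)²(T_X/T_Y)⁴ = (6.20)²(0.4333)⁴ = 1.355.
F_X/F_Y = (L_X/L_Y)/(d_X/d_Y)² = 1.355/(19.8)² = 0.003457.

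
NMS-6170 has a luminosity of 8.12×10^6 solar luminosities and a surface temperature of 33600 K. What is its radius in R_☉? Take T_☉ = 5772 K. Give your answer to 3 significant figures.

R/R_☉ = √(L/L_☉) / (T/T_☉)² = √(8.12×10^6) / (5.821)²
       = 2850 / 33.89 = 84.09.

84.1 R_☉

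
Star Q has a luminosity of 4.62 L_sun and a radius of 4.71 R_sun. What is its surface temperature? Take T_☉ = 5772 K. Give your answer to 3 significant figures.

3.90×10^3 K

T/T_☉ = (L/L_☉)^(1/4) / (R/R_☉)^(1/2)
T = 5772 × (4.62)^(1/4) / √(4.71) = 5772 × 1.466 / 2.170 = 3899 K.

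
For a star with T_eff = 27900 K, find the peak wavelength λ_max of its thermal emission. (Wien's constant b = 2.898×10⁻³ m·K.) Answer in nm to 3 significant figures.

104 nm

λ_max = b/T = 2.898×10⁻³ / 27900 = 1.04×10^-7 m = 103.9 nm.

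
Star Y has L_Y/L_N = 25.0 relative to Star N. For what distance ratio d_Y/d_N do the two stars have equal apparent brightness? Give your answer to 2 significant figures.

Equal flux requires L_Y/d_Y² = L_N/d_N², so d_Y/d_N = √(L_Y/L_N)
= √(25.0) = 5.000.

5.0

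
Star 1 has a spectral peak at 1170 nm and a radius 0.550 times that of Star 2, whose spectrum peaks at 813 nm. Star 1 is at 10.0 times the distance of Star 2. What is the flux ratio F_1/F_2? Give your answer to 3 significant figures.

7.05×10^-4

Wien's law: T_1/T_2 = λ_2/λ_1 = 813/1170 = 0.6949.
L_1/L_2 = (R_1/R_2)²(T_1/T_2)⁴ = (0.550)²(0.6949)⁴ = 0.07053.
F_1/F_2 = (L_1/L_2)/(d_1/d_2)² = 0.07053/(10.0)² = 7.053×10^-4.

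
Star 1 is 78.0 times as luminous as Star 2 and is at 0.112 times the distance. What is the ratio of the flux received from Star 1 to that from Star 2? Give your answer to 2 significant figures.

F = L/(4πd²), so F_1/F_2 = (L_1/L_2) / (d_1/d_2)²
= 78.0 / (0.112)² = 78.0 / 0.01254 = 6218.

6.2×10^3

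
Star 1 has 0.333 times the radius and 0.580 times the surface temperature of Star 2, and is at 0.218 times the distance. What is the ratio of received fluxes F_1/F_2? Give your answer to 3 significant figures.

0.264

L_1/L_2 = (R_1/R_2)²(T_1/T_2)⁴ = (0.333)² × (0.580)⁴ = 0.01255.
F_1/F_2 = (L_1/L_2)/(d_1/d_2)² = 0.01255 / (0.218)² = 0.2641.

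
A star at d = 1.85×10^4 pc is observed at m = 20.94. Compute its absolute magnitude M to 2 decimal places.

4.60

M = m − 5 log₁₀(d/10 pc) = 20.94 − 5 log₁₀(1.85×10^4/10)
  = 20.94 − 5 × 3.267 = 20.94 − 16.34 = 4.60.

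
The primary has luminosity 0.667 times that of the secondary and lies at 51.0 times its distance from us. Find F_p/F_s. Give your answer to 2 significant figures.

2.6×10^-4

F = L/(4πd²), so F_p/F_s = (L_p/L_s) / (d_p/d_s)²
= 0.667 / (51.0)² = 0.667 / 2601 = 2.564×10^-4.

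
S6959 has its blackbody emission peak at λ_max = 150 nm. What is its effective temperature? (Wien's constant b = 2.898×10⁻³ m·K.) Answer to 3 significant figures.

1.93×10^4 K

T = b/λ_max = 2.898×10⁻³ / (150×10⁻⁹) = 1.932×10^4 K.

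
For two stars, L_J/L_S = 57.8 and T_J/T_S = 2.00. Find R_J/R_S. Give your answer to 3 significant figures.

1.90

L ∝ R²T⁴ gives R ∝ √L / T², so
R_J/R_S = √(57.8) / (2.00)² = 7.603 / 4.000 = 1.901.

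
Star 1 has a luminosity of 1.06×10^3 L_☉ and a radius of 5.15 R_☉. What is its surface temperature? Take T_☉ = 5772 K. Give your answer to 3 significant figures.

1.45×10^4 K

T/T_☉ = (L/L_☉)^(1/4) / (R/R_☉)^(1/2)
T = 5772 × (1.06×10^3)^(1/4) / √(5.15) = 5772 × 5.706 / 2.269 = 1.451×10^4 K.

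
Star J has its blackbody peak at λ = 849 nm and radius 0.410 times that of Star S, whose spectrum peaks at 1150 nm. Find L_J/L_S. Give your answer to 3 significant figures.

0.566

Wien's law gives T ∝ 1/λ_max, so T_J/T_S = λ_S/λ_J = 1150/849 = 1.355.
Then L ∝ R²T⁴ gives L_J/L_S = (0.410)² × (1.355)⁴ = 0.1681 × 3.366 = 0.5659.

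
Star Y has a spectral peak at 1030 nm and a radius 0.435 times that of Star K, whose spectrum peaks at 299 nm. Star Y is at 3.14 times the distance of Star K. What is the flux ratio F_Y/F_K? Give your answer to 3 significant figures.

1.36×10^-4

Wien's law: T_Y/T_K = λ_K/λ_Y = 299/1030 = 0.2903.
L_Y/L_K = (R_Y/R_K)²(T_Y/T_K)⁴ = (0.435)²(0.2903)⁴ = 0.001344.
F_Y/F_K = (L_Y/L_K)/(d_Y/d_K)² = 0.001344/(3.14)² = 1.363×10^-4.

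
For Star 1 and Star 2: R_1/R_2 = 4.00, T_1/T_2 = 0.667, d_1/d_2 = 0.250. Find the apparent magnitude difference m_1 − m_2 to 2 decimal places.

L_1/L_2 = (4.00)²(0.667)⁴ = 3.167.
F_1/F_2 = (L_1/L_2)/(d_1/d_2)² = 3.167/0.06250 = 50.67.
m_1 − m_2 = −2.5 log₁₀(50.67) = -4.26.

-4.26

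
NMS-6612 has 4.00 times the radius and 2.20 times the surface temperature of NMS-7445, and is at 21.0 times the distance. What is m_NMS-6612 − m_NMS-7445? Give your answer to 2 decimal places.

0.18

L_NMS-6612/L_NMS-7445 = (4.00)²(2.20)⁴ = 374.8.
F_NMS-6612/F_NMS-7445 = (L_NMS-6612/L_NMS-7445)/(d_NMS-6612/d_NMS-7445)² = 374.8/441.0 = 0.8499.
m_NMS-6612 − m_NMS-7445 = −2.5 log₁₀(0.8499) = 0.18.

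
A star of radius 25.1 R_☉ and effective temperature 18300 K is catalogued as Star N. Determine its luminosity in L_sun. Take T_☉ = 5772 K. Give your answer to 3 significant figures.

L/L_☉ = (R/R_☉)² (T/T_☉)⁴ = (25.1)² × (18300/5772)⁴
       = 630.0 × (3.170)⁴ = 630.0 × 101.0 = 6.366×10^4.

6.37×10^4 L_sun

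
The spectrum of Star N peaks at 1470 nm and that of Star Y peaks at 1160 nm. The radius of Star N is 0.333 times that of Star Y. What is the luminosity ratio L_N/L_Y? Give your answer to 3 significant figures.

Wien's law gives T ∝ 1/λ_max, so T_N/T_Y = λ_Y/λ_N = 1160/1470 = 0.7891.
Then L ∝ R²T⁴ gives L_N/L_Y = (0.333)² × (0.7891)⁴ = 0.1109 × 0.3878 = 0.04300.

0.0430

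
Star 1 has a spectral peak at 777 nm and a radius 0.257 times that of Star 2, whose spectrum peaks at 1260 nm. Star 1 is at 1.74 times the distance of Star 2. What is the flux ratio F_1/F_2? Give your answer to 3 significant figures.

0.151

Wien's law: T_1/T_2 = λ_2/λ_1 = 1260/777 = 1.622.
L_1/L_2 = (R_1/R_2)²(T_1/T_2)⁴ = (0.257)²(1.622)⁴ = 0.4567.
F_1/F_2 = (L_1/L_2)/(d_1/d_2)² = 0.4567/(1.74)² = 0.1509.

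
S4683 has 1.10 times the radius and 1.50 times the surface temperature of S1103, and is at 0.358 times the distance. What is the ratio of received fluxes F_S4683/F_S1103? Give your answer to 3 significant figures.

47.8

L_S4683/L_S1103 = (R_S4683/R_S1103)²(T_S4683/T_S1103)⁴ = (1.10)² × (1.50)⁴ = 6.126.
F_S4683/F_S1103 = (L_S4683/L_S1103)/(d_S4683/d_S1103)² = 6.126 / (0.358)² = 47.80.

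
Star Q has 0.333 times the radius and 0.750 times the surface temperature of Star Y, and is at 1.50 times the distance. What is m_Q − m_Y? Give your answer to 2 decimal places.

L_Q/L_Y = (0.333)²(0.750)⁴ = 0.03509.
F_Q/F_Y = (L_Q/L_Y)/(d_Q/d_Y)² = 0.03509/2.250 = 0.01559.
m_Q − m_Y = −2.5 log₁₀(0.01559) = 4.52.

4.52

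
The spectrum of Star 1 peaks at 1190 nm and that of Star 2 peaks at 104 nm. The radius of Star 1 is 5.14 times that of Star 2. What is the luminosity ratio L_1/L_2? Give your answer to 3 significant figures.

0.00154

Wien's law gives T ∝ 1/λ_max, so T_1/T_2 = λ_2/λ_1 = 104/1190 = 0.08739.
Then L ∝ R²T⁴ gives L_1/L_2 = (5.14)² × (0.08739)⁴ = 26.42 × 5.834×10^-5 = 0.001541.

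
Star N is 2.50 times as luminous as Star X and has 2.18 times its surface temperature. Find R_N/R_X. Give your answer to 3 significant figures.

L ∝ R²T⁴ gives R ∝ √L / T², so
R_N/R_X = √(2.50) / (2.18)² = 1.581 / 4.752 = 0.3327.

0.333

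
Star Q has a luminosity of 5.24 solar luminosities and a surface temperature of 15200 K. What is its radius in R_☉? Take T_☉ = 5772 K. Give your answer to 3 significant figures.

0.330 R_☉

R/R_☉ = √(L/L_☉) / (T/T_☉)² = √(5.24) / (2.633)²
       = 2.289 / 6.935 = 0.3301.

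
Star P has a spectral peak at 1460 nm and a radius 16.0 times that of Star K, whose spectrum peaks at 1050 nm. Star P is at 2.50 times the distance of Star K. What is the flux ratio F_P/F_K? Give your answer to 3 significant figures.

Wien's law: T_P/T_K = λ_K/λ_P = 1050/1460 = 0.7192.
L_P/L_K = (R_P/R_K)²(T_P/T_K)⁴ = (16.0)²(0.7192)⁴ = 68.48.
F_P/F_K = (L_P/L_K)/(d_P/d_K)² = 68.48/(2.50)² = 10.96.

11.0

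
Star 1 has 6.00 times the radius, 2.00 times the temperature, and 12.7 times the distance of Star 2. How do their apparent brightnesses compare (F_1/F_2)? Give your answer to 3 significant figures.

3.57

L_1/L_2 = (R_1/R_2)²(T_1/T_2)⁴ = (6.00)² × (2.00)⁴ = 576.0.
F_1/F_2 = (L_1/L_2)/(d_1/d_2)² = 576.0 / (12.7)² = 3.571.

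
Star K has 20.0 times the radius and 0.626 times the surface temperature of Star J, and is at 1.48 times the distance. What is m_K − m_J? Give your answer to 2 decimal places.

L_K/L_J = (20.0)²(0.626)⁴ = 61.43.
F_K/F_J = (L_K/L_J)/(d_K/d_J)² = 61.43/2.190 = 28.04.
m_K − m_J = −2.5 log₁₀(28.04) = -3.62.

-3.62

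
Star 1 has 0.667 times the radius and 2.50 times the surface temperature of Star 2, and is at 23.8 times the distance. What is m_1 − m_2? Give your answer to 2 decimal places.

3.78

L_1/L_2 = (0.667)²(2.50)⁴ = 17.38.
F_1/F_2 = (L_1/L_2)/(d_1/d_2)² = 17.38/566.4 = 0.03068.
m_1 − m_2 = −2.5 log₁₀(0.03068) = 3.78.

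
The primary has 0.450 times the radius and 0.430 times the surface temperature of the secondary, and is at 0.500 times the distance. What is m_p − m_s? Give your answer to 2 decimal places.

3.89

L_p/L_s = (0.450)²(0.430)⁴ = 0.006923.
F_p/F_s = (L_p/L_s)/(d_p/d_s)² = 0.006923/0.2500 = 0.02769.
m_p − m_s = −2.5 log₁₀(0.02769) = 3.89.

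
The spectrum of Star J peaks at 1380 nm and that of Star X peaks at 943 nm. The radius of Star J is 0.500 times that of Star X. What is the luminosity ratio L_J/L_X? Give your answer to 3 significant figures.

Wien's law gives T ∝ 1/λ_max, so T_J/T_X = λ_X/λ_J = 943/1380 = 0.6833.
Then L ∝ R²T⁴ gives L_J/L_X = (0.500)² × (0.6833)⁴ = 0.2500 × 0.2180 = 0.05451.

0.0545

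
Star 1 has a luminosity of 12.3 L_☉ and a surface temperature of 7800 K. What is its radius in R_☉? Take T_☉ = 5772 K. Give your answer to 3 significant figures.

R/R_☉ = √(L/L_☉) / (T/T_☉)² = √(12.3) / (1.351)²
       = 3.507 / 1.826 = 1.921.

1.92 R_☉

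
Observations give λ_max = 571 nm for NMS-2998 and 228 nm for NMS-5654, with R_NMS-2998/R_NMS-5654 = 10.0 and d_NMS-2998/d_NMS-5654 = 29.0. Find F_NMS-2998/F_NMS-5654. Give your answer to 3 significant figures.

0.00302

Wien's law: T_NMS-2998/T_NMS-5654 = λ_NMS-5654/λ_NMS-2998 = 228/571 = 0.3993.
L_NMS-2998/L_NMS-5654 = (R_NMS-2998/R_NMS-5654)²(T_NMS-2998/T_NMS-5654)⁴ = (10.0)²(0.3993)⁴ = 2.542.
F_NMS-2998/F_NMS-5654 = (L_NMS-2998/L_NMS-5654)/(d_NMS-2998/d_NMS-5654)² = 2.542/(29.0)² = 0.003023.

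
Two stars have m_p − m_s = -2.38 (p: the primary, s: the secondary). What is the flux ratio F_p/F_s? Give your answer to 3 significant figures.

F_p/F_s = 10^(−(m_p − m_s)/2.5) = 10^(2.38/2.5) = 10^0.952 = 8.954.

8.95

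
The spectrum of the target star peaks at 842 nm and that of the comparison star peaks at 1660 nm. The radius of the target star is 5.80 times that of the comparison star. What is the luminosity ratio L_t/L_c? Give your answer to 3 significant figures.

Wien's law gives T ∝ 1/λ_max, so T_t/T_c = λ_c/λ_t = 1660/842 = 1.971.
Then L ∝ R²T⁴ gives L_t/L_c = (5.80)² × (1.971)⁴ = 33.64 × 15.11 = 508.2.

508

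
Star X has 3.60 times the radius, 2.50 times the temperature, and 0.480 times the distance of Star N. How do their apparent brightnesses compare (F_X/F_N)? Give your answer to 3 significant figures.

2.20×10^3

L_X/L_N = (R_X/R_N)²(T_X/T_N)⁴ = (3.60)² × (2.50)⁴ = 506.3.
F_X/F_N = (L_X/L_N)/(d_X/d_N)² = 506.3 / (0.480)² = 2197.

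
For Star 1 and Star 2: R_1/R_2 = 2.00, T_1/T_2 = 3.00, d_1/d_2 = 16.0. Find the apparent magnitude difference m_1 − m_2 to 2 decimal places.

-0.26

L_1/L_2 = (2.00)²(3.00)⁴ = 324.0.
F_1/F_2 = (L_1/L_2)/(d_1/d_2)² = 324.0/256.0 = 1.266.
m_1 − m_2 = −2.5 log₁₀(1.266) = -0.26.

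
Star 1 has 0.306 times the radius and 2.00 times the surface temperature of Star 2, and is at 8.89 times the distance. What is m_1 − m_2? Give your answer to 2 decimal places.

4.31

L_1/L_2 = (0.306)²(2.00)⁴ = 1.498.
F_1/F_2 = (L_1/L_2)/(d_1/d_2)² = 1.498/79.03 = 0.01896.
m_1 − m_2 = −2.5 log₁₀(0.01896) = 4.31.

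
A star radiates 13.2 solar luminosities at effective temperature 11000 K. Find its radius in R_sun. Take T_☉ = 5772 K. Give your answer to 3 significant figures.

R/R_☉ = √(L/L_☉) / (T/T_☉)² = √(13.2) / (1.906)²
       = 3.633 / 3.632 = 1.000.

1.00 R_sun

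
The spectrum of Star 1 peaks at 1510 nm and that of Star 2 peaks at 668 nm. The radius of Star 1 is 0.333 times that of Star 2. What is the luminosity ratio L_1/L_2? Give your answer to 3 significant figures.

Wien's law gives T ∝ 1/λ_max, so T_1/T_2 = λ_2/λ_1 = 668/1510 = 0.4424.
Then L ∝ R²T⁴ gives L_1/L_2 = (0.333)² × (0.4424)⁴ = 0.1109 × 0.03830 = 0.004247.

0.00425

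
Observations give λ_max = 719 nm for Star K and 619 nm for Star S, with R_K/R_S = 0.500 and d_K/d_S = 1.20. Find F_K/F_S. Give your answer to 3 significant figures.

0.0954

Wien's law: T_K/T_S = λ_S/λ_K = 619/719 = 0.8609.
L_K/L_S = (R_K/R_S)²(T_K/T_S)⁴ = (0.500)²(0.8609)⁴ = 0.1373.
F_K/F_S = (L_K/L_S)/(d_K/d_S)² = 0.1373/(1.20)² = 0.09537.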